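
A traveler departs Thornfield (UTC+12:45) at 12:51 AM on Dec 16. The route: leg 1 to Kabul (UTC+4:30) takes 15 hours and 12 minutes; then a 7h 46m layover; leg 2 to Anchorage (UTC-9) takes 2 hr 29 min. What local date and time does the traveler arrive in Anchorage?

Convert departure to UTC: 12:51 AM − 12:45 = 12:06 PM UTC on Dec 15.
Add 15 hours 12 minutes leg 1 → 3:18 AM UTC (Dec 16).
Add 7 hours 46 minutes layover in Kabul → 11:04 AM UTC.
Add 2 hours and 29 minutes leg 2 → 1:33 PM UTC.
Anchorage is UTC−9:00, so local arrival = 1:33 PM − 9:00 = 4:33 AM on Dec 16.

4:33 AM on Dec 16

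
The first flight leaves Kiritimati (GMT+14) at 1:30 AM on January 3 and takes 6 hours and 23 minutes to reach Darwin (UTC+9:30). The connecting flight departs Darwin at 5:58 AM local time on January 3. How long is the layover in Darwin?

2 hours 35 minutes

Convert departure to UTC: 1:30 AM − 14:00 = 11:30 AM UTC on Jan 2.
Add 6 hours and 23 minutes flight time → 5:53 PM UTC.
Darwin is UTC+9:30, so local arrival = 5:53 PM + 9:30 = 3:23 AM on Jan 3.
Layover = 5:58 AM − 3:23 AM = 2 hours 35 minutes.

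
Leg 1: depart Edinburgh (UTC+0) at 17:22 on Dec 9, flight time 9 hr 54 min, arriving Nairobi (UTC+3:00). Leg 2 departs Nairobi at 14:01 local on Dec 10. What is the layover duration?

7 hours 45 minutes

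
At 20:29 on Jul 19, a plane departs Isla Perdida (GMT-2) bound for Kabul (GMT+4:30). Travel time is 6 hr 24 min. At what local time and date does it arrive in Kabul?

Convert departure to UTC: 20:29 + 2:00 = 22:29 UTC on Jul 19.
Add 6 hours 24 minutes travel time → 04:53 UTC (Jul 20).
Kabul is UTC+4:30, so local arrival = 04:53 + 4:30 = 09:23 on Jul 20.

09:23 on July 20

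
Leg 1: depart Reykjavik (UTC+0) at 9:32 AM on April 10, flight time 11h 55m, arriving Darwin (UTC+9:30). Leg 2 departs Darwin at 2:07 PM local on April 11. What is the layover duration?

Reykjavik is at UTC+0, so departure is already 9:32 AM UTC on Apr 10.
Add 11 hours 55 minutes flight time → 9:27 PM UTC.
Darwin is UTC+9:30, so local arrival = 9:27 PM + 9:30 = 6:57 AM on Apr 11.
Layover = 2:07 PM − 6:57 AM = 7 hours 10 minutes.

7 hours 10 minutes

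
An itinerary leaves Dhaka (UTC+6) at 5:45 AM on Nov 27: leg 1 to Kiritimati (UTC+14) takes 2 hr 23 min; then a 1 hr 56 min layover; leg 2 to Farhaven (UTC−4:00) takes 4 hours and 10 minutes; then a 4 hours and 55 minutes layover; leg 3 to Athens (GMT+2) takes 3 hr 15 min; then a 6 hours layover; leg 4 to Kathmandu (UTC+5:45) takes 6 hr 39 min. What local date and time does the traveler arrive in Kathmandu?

10:48 AM on Nov 28

Convert departure to UTC: 5:45 AM − 6:00 = 11:45 PM UTC on Nov 26.
Add 2 hours 23 minutes leg 1 → 2:08 AM UTC (Nov 27).
Add 1 hour and 56 minutes layover in Kiritimati → 4:04 AM UTC.
Add 4 hours and 10 minutes leg 2 → 8:14 AM UTC.
Add 4 hours and 55 minutes layover in Farhaven → 1:09 PM UTC.
Add 3 hours and 15 minutes leg 3 → 4:24 PM UTC.
Add 6 hours layover in Athens → 10:24 PM UTC.
Add 6 hours and 39 minutes leg 4 → 5:03 AM UTC (Nov 28).
Kathmandu is UTC+5:45, so local arrival = 5:03 AM + 5:45 = 10:48 AM on Nov 28.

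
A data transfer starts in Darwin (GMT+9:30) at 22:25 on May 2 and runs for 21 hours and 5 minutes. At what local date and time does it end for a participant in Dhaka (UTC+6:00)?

16:00 on May 3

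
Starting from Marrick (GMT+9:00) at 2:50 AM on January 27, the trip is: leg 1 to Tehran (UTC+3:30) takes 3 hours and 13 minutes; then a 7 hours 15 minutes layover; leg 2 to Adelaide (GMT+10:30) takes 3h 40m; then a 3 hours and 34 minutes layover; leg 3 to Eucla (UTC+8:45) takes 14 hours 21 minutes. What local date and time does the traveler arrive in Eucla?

10:38 AM on January 28

Convert departure to UTC: 2:50 AM − 9:00 = 5:50 PM UTC on Jan 26.
Add 3 hours 13 minutes leg 1 → 9:03 PM UTC.
Add 7 hours 15 minutes layover in Tehran → 4:18 AM UTC (Jan 27).
Add 3 hours 40 minutes leg 2 → 7:58 AM UTC.
Add 3 hours and 34 minutes layover in Adelaide → 11:32 AM UTC.
Add 14 hours 21 minutes leg 3 → 1:53 AM UTC (Jan 28).
Eucla is UTC+8:45, so local arrival = 1:53 AM + 8:45 = 10:38 AM on Jan 28.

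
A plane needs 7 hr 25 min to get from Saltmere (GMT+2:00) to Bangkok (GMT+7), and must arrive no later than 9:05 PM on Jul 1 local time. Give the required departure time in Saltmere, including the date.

8:40 AM on July 1

Target arrival in UTC: 9:05 PM − 7:00 = 2:05 PM on Jul 1.
Subtract 7 hours 25 minutes → departure 6:40 AM UTC on Jul 1.
Saltmere is UTC+2:00: 6:40 AM + 2:00 = 8:40 AM on Jul 1.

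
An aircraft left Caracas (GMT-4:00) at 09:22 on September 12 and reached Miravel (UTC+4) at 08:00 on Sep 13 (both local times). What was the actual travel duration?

Miravel is 8:00 ahead of Caracas.
Clock-face elapsed time (ignoring zones) is 22 hours 38 minutes.
Actual elapsed = 22 hours 38 minutes − 8:00 = 14 hours 38 minutes.

14 hours 38 minutes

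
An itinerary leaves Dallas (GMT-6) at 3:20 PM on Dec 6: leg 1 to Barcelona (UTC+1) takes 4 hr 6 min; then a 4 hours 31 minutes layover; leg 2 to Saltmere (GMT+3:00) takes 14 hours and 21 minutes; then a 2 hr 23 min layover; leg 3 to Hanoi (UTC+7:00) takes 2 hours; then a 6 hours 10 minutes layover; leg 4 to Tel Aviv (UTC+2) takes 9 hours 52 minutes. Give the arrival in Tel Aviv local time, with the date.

Convert departure to UTC: 3:20 PM + 6:00 = 9:20 PM UTC on Dec 6.
Add 4 hours and 6 minutes leg 1 → 1:26 AM UTC (Dec 7).
Add 4 hours 31 minutes layover in Barcelona → 5:57 AM UTC.
Add 14 hours and 21 minutes leg 2 → 8:18 PM UTC.
Add 2 hours 23 minutes layover in Saltmere → 10:41 PM UTC.
Add 2 hours leg 3 → 12:41 AM UTC (Dec 8).
Add 6 hours and 10 minutes layover in Hanoi → 6:51 AM UTC.
Add 9 hours and 52 minutes leg 4 → 4:43 PM UTC.
Tel Aviv is UTC+2:00, so local arrival = 4:43 PM + 2:00 = 6:43 PM on Dec 8.

6:43 PM on December 8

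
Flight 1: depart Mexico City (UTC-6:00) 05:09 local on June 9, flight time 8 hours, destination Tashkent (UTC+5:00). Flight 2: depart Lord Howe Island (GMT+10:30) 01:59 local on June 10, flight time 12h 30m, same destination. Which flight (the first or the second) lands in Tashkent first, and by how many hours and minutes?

Flight 1 in UTC: 05:09 + 6:00 = 11:09 on Jun 9.
+8 hours → arrive 19:09 UTC on Jun 9.
Flight 2 in UTC: 01:59 − 10:30 = 15:29 on Jun 9.
+12 hours and 30 minutes → arrive 03:59 UTC on Jun 10.
Flight 1 lands earlier by 8 hours 50 minutes.

the first, by 8 hours 50 minutes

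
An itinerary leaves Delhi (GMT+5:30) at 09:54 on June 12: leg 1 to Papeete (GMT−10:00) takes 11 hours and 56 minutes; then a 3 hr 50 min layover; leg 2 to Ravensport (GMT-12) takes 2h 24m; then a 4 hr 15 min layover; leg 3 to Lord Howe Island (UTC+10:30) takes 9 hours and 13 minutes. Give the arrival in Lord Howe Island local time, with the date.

22:32 on Jun 13

Convert departure to UTC: 09:54 − 5:30 = 04:24 UTC on Jun 12.
Add 11 hours 56 minutes leg 1 → 16:20 UTC.
Add 3 hours 50 minutes layover in Papeete → 20:10 UTC.
Add 2 hours 24 minutes leg 2 → 22:34 UTC.
Add 4 hours 15 minutes layover in Ravensport → 02:49 UTC (Jun 13).
Add 9 hours and 13 minutes leg 3 → 12:02 UTC.
Lord Howe Island is UTC+10:30, so local arrival = 12:02 + 10:30 = 22:32 on Jun 13.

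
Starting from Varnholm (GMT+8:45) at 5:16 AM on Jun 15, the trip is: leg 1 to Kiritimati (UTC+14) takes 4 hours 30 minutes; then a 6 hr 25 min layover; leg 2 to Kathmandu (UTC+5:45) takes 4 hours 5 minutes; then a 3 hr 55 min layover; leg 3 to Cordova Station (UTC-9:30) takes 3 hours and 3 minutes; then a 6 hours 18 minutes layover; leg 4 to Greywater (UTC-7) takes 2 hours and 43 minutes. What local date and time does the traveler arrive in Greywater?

8:30 PM on June 15

Convert departure to UTC: 5:16 AM − 8:45 = 8:31 PM UTC on Jun 14.
Add 4 hours and 30 minutes leg 1 → 1:01 AM UTC (Jun 15).
Add 6 hours 25 minutes layover in Kiritimati → 7:26 AM UTC.
Add 4 hours 5 minutes leg 2 → 11:31 AM UTC.
Add 3 hours and 55 minutes layover in Kathmandu → 3:26 PM UTC.
Add 3 hours and 3 minutes leg 3 → 6:29 PM UTC.
Add 6 hours and 18 minutes layover in Cordova Station → 12:47 AM UTC (Jun 16).
Add 2 hours and 43 minutes leg 4 → 3:30 AM UTC.
Greywater is UTC−7:00, so local arrival = 3:30 AM − 7:00 = 8:30 PM on Jun 15.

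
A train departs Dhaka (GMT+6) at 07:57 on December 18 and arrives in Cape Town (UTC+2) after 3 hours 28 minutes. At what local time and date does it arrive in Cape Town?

07:25 on December 18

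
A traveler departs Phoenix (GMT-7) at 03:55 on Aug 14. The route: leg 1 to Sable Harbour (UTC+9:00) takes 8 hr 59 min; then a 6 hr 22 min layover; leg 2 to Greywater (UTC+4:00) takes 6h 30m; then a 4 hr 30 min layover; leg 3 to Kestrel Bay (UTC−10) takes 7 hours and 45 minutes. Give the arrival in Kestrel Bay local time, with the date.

11:01 on August 15

Convert departure to UTC: 03:55 + 7:00 = 10:55 UTC on Aug 14.
Add 8 hours 59 minutes leg 1 → 19:54 UTC.
Add 6 hours 22 minutes layover in Sable Harbour → 02:16 UTC (Aug 15).
Add 6 hours and 30 minutes leg 2 → 08:46 UTC.
Add 4 hours and 30 minutes layover in Greywater → 13:16 UTC.
Add 7 hours 45 minutes leg 3 → 21:01 UTC.
Kestrel Bay is UTC−10:00, so local arrival = 21:01 − 10:00 = 11:01 on Aug 15.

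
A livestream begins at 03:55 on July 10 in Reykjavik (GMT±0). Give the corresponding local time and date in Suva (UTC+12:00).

Reykjavik is UTC+0 so that is 03:55 UTC.
Suva is UTC+12:00: 03:55 + 12:00 = 15:55 on Jul 10.

15:55 on Jul 10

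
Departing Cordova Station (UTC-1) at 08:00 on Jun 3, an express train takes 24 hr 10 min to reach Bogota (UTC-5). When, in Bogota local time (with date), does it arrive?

04:10 on Jun 4

Convert departure to UTC: 08:00 + 1:00 = 09:00 UTC on Jun 3.
Add 24 hours 10 minutes travel time → 09:10 UTC (Jun 4).
Bogota is UTC−5:00, so local arrival = 09:10 − 5:00 = 04:10 on Jun 4.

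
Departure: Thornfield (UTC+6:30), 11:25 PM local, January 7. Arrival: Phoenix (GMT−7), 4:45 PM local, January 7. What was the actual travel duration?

6 hours 50 minutes

Phoenix is 13:30 behind Thornfield.
Clock-face elapsed time (ignoring zones) is −6 hours 40 minutes.
Actual elapsed = −6 hours 40 minutes + 13:30 = 6 hours 50 minutes.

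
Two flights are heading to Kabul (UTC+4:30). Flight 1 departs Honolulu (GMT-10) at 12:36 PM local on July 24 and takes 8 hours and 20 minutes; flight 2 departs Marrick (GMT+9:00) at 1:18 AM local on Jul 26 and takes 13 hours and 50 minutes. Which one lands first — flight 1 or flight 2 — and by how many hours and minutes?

Flight 1 in UTC: 12:36 PM + 10:00 = 10:36 PM on Jul 24.
+8 hours 20 minutes → arrive 6:56 AM UTC on Jul 25.
Flight 2 in UTC: 1:18 AM − 9:00 = 4:18 PM on Jul 25.
+13 hours and 50 minutes → arrive 6:08 AM UTC on Jul 26.
Flight 1 lands earlier by 23 hours 12 minutes.

the first, by 23 hours 12 minutes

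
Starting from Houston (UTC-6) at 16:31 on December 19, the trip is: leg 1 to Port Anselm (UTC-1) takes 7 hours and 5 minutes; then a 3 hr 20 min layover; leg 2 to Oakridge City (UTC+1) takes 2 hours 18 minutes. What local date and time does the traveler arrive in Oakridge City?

Convert departure to UTC: 16:31 + 6:00 = 22:31 UTC on Dec 19.
Add 7 hours 5 minutes leg 1 → 05:36 UTC (Dec 20).
Add 3 hours 20 minutes layover in Port Anselm → 08:56 UTC.
Add 2 hours 18 minutes leg 2 → 11:14 UTC.
Oakridge City is UTC+1:00, so local arrival = 11:14 + 1:00 = 12:14 on Dec 20.

12:14 on December 20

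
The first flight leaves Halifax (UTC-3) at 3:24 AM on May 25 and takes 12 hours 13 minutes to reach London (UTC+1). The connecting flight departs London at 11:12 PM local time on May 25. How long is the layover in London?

Convert departure to UTC: 3:24 AM + 3:00 = 6:24 AM UTC on May 25.
Add 12 hours and 13 minutes flight time → 6:37 PM UTC.
London is UTC+1:00, so local arrival = 6:37 PM + 1:00 = 7:37 PM on May 25.
Layover = 11:12 PM − 7:37 PM = 3 hours 35 minutes.

3 hours 35 minutes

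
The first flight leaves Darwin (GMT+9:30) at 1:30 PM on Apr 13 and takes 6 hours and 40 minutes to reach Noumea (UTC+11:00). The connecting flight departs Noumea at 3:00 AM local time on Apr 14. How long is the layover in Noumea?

5 hours 20 minutes

Convert departure to UTC: 1:30 PM − 9:30 = 4:00 AM UTC on Apr 13.
Add 6 hours 40 minutes flight time → 10:40 AM UTC.
Noumea is UTC+11:00, so local arrival = 10:40 AM + 11:00 = 9:40 PM on Apr 13.
Layover = 3:00 AM − 9:40 PM (+1 day) = 5 hours 20 minutes.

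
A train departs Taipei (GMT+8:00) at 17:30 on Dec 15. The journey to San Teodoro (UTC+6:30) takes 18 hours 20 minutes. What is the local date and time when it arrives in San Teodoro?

Convert departure to UTC: 17:30 − 8:00 = 09:30 UTC on Dec 15.
Add 18 hours and 20 minutes travel time → 03:50 UTC (Dec 16).
San Teodoro is UTC+6:30, so local arrival = 03:50 + 6:30 = 10:20 on Dec 16.

10:20 on December 16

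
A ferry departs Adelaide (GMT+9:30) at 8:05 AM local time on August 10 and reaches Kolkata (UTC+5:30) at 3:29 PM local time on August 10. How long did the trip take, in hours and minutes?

Departure in UTC: 8:05 AM − 9:30 = 10:35 PM on Aug 9.
Arrival in UTC: 3:29 PM − 5:30 = 9:59 AM on Aug 10.
Elapsed = 9:59 AM − 10:35 PM (+1 day) = 11 hours 24 minutes.

11 hours 24 minutes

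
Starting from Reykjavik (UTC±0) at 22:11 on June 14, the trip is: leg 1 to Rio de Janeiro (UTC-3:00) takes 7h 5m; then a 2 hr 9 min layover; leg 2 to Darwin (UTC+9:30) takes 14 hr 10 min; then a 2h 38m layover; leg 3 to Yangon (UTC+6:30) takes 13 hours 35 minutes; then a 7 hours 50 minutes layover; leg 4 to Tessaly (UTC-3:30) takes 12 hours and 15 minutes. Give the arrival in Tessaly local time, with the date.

06:23 on June 17

Reykjavik is at UTC+0, so departure is already 22:11 UTC on Jun 14.
Add 7 hours and 5 minutes leg 1 → 05:16 UTC (Jun 15).
Add 2 hours and 9 minutes layover in Rio de Janeiro → 07:25 UTC.
Add 14 hours and 10 minutes leg 2 → 21:35 UTC.
Add 2 hours 38 minutes layover in Darwin → 00:13 UTC (Jun 16).
Add 13 hours 35 minutes leg 3 → 13:48 UTC.
Add 7 hours 50 minutes layover in Yangon → 21:38 UTC.
Add 12 hours 15 minutes leg 4 → 09:53 UTC (Jun 17).
Tessaly is UTC−3:30, so local arrival = 09:53 − 3:30 = 06:23 on Jun 17.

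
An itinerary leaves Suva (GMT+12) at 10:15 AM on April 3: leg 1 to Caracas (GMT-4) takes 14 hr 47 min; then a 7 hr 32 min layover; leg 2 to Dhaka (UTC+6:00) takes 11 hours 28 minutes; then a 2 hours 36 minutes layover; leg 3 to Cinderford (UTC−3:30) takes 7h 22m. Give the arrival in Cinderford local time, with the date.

2:30 PM on April 4

Convert departure to UTC: 10:15 AM − 12:00 = 10:15 PM UTC on Apr 2.
Add 14 hours 47 minutes leg 1 → 1:02 PM UTC (Apr 3).
Add 7 hours 32 minutes layover in Caracas → 8:34 PM UTC.
Add 11 hours 28 minutes leg 2 → 8:02 AM UTC (Apr 4).
Add 2 hours 36 minutes layover in Dhaka → 10:38 AM UTC.
Add 7 hours 22 minutes leg 3 → 6:00 PM UTC.
Cinderford is UTC−3:30, so local arrival = 6:00 PM − 3:30 = 2:30 PM on Apr 4.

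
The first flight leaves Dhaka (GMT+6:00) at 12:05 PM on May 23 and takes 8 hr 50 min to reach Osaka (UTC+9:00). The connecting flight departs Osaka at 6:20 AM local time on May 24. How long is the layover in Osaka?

Convert departure to UTC: 12:05 PM − 6:00 = 6:05 AM UTC on May 23.
Add 8 hours 50 minutes flight time → 2:55 PM UTC.
Osaka is UTC+9:00, so local arrival = 2:55 PM + 9:00 = 11:55 PM on May 23.
Layover = 6:20 AM − 11:55 PM (+1 day) = 6 hours 25 minutes.

6 hours 25 minutes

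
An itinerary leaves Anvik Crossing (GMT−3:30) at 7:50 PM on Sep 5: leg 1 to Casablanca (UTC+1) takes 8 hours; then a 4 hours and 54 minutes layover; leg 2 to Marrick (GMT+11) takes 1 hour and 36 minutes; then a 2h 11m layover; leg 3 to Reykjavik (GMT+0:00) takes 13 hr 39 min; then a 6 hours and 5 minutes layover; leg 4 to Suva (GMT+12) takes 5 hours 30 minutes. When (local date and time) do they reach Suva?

Convert departure to UTC: 7:50 PM + 3:30 = 11:20 PM UTC on Sep 5.
Add 8 hours leg 1 → 7:20 AM UTC (Sep 6).
Add 4 hours 54 minutes layover in Casablanca → 12:14 PM UTC.
Add 1 hour 36 minutes leg 2 → 1:50 PM UTC.
Add 2 hours and 11 minutes layover in Marrick → 4:01 PM UTC.
Add 13 hours and 39 minutes leg 3 → 5:40 AM UTC (Sep 7).
Add 6 hours 5 minutes layover in Reykjavik → 11:45 AM UTC.
Add 5 hours and 30 minutes leg 4 → 5:15 PM UTC.
Suva is UTC+12:00, so local arrival = 5:15 PM + 12:00 = 5:15 AM on Sep 8.

5:15 AM on September 8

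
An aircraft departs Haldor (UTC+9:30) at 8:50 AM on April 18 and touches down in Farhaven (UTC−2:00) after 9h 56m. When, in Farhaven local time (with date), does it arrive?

Convert departure to UTC: 8:50 AM − 9:30 = 11:20 PM UTC on Apr 17.
Add 9 hours and 56 minutes travel time → 9:16 AM UTC (Apr 18).
Farhaven is UTC−2:00, so local arrival = 9:16 AM − 2:00 = 7:16 AM on Apr 18.

7:16 AM on April 18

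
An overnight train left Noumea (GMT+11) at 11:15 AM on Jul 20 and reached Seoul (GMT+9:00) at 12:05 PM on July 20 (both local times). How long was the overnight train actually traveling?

2 hours 50 minutes

Departure in UTC: 11:15 AM − 11:00 = 12:15 AM on Jul 20.
Arrival in UTC: 12:05 PM − 9:00 = 3:05 AM on Jul 20.
Elapsed = 3:05 AM − 12:15 AM = 2 hours 50 minutes.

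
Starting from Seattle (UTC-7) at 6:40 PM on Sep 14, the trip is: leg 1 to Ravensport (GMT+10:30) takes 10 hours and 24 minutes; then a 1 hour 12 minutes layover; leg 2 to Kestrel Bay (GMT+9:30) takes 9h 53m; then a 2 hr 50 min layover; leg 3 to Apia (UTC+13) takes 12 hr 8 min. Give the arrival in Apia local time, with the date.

3:07 AM on September 17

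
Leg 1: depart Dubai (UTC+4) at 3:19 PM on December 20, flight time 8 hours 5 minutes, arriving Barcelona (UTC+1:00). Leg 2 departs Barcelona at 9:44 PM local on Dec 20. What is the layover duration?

Convert departure to UTC: 3:19 PM − 4:00 = 11:19 AM UTC on Dec 20.
Add 8 hours and 5 minutes flight time → 7:24 PM UTC.
Barcelona is UTC+1:00, so local arrival = 7:24 PM + 1:00 = 8:24 PM on Dec 20.
Layover = 9:44 PM − 8:24 PM = 1 hour 20 minutes.

1 hour 20 minutes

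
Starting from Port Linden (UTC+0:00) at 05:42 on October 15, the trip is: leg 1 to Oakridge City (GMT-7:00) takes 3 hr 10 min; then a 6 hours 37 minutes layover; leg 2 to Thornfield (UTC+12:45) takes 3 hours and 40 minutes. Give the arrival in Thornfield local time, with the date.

07:54 on October 16

Port Linden is at UTC+0, so departure is already 05:42 UTC on Oct 15.
Add 3 hours and 10 minutes leg 1 → 08:52 UTC.
Add 6 hours 37 minutes layover in Oakridge City → 15:29 UTC.
Add 3 hours 40 minutes leg 2 → 19:09 UTC.
Thornfield is UTC+12:45, so local arrival = 19:09 + 12:45 = 07:54 on Oct 16.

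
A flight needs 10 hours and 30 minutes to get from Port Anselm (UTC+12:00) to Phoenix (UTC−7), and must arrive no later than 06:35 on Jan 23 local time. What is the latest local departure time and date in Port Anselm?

15:05 on January 23

Target arrival in UTC: 06:35 + 7:00 = 13:35 on Jan 23.
Subtract 10 hours 30 minutes → departure 03:05 UTC on Jan 23.
Port Anselm is UTC+12:00: 03:05 + 12:00 = 15:05 on Jan 23.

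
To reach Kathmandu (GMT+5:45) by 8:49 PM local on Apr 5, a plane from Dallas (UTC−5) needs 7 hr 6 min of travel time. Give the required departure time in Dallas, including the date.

2:58 AM on April 5

Target arrival in UTC: 8:49 PM − 5:45 = 3:04 PM on Apr 5.
Subtract 7 hours and 6 minutes → departure 7:58 AM UTC on Apr 5.
Dallas is UTC−5:00: 7:58 AM − 5:00 = 2:58 AM on Apr 5.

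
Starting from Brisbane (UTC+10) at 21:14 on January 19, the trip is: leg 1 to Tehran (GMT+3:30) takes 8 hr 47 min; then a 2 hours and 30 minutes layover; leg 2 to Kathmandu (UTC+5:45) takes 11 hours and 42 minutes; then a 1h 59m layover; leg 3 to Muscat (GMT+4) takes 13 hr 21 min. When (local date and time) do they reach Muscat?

Convert departure to UTC: 21:14 − 10:00 = 11:14 UTC on Jan 19.
Add 8 hours 47 minutes leg 1 → 20:01 UTC.
Add 2 hours 30 minutes layover in Tehran → 22:31 UTC.
Add 11 hours 42 minutes leg 2 → 10:13 UTC (Jan 20).
Add 1 hour and 59 minutes layover in Kathmandu → 12:12 UTC.
Add 13 hours and 21 minutes leg 3 → 01:33 UTC (Jan 21).
Muscat is UTC+4:00, so local arrival = 01:33 + 4:00 = 05:33 on Jan 21.

05:33 on January 21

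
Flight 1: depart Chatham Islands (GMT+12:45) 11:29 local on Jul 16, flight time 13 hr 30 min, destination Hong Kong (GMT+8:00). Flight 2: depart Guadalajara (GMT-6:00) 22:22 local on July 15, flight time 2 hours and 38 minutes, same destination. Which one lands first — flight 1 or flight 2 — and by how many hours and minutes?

the second, by 5 hours 14 minutes

Flight 1 in UTC: 11:29 − 12:45 = 22:44 on Jul 15.
+13 hours and 30 minutes → arrive 12:14 UTC on Jul 16.
Flight 2 in UTC: 22:22 + 6:00 = 04:22 on Jul 16.
+2 hours 38 minutes → arrive 07:00 UTC on Jul 16.
Flight 2 lands earlier by 5 hours 14 minutes.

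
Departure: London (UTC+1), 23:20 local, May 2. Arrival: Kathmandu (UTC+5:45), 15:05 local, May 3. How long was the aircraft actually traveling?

11 hours

Departure in UTC: 23:20 − 1:00 = 22:20 on May 2.
Arrival in UTC: 15:05 − 5:45 = 09:20 on May 3.
Elapsed = 09:20 − 22:20 (+1 day) = 11 hours.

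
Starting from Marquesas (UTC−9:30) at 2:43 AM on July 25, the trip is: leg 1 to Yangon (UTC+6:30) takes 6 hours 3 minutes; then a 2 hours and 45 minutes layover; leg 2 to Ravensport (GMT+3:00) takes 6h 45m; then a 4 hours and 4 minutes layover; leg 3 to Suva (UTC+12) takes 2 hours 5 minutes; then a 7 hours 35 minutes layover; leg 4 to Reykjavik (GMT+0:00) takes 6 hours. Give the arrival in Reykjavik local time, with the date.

11:30 PM on July 26

Convert departure to UTC: 2:43 AM + 9:30 = 12:13 PM UTC on Jul 25.
Add 6 hours and 3 minutes leg 1 → 6:16 PM UTC.
Add 2 hours and 45 minutes layover in Yangon → 9:01 PM UTC.
Add 6 hours and 45 minutes leg 2 → 3:46 AM UTC (Jul 26).
Add 4 hours and 4 minutes layover in Ravensport → 7:50 AM UTC.
Add 2 hours and 5 minutes leg 3 → 9:55 AM UTC.
Add 7 hours 35 minutes layover in Suva → 5:30 PM UTC.
Add 6 hours leg 4 → 11:30 PM UTC.
Reykjavik is UTC+0, so local arrival is the same: 11:30 PM on Jul 26.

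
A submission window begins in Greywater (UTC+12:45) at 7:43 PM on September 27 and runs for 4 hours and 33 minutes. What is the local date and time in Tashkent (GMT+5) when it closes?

4:31 PM on September 27

Convert start to UTC: 7:43 PM − 12:45 = 6:58 AM UTC on Sep 27.
Add 4 hours 33 minutes duration → 11:31 AM UTC.
Tashkent is UTC+5:00, so local end time = 11:31 AM + 5:00 = 4:31 PM on Sep 27.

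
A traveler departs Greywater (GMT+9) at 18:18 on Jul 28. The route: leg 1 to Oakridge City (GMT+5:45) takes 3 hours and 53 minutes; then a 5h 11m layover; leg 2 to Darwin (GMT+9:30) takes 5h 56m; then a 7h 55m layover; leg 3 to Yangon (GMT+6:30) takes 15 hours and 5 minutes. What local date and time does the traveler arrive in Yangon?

05:48 on Jul 30

Convert departure to UTC: 18:18 − 9:00 = 09:18 UTC on Jul 28.
Add 3 hours and 53 minutes leg 1 → 13:11 UTC.
Add 5 hours 11 minutes layover in Oakridge City → 18:22 UTC.
Add 5 hours 56 minutes leg 2 → 00:18 UTC (Jul 29).
Add 7 hours and 55 minutes layover in Darwin → 08:13 UTC.
Add 15 hours 5 minutes leg 3 → 23:18 UTC.
Yangon is UTC+6:30, so local arrival = 23:18 + 6:30 = 05:48 on Jul 30.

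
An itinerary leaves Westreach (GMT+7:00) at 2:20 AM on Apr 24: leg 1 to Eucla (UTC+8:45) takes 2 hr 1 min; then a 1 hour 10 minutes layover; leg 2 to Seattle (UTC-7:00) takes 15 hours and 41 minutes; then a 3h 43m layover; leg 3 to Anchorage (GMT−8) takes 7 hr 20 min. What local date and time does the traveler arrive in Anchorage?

Convert departure to UTC: 2:20 AM − 7:00 = 7:20 PM UTC on Apr 23.
Add 2 hours 1 minute leg 1 → 9:21 PM UTC.
Add 1 hour 10 minutes layover in Eucla → 10:31 PM UTC.
Add 15 hours 41 minutes leg 2 → 2:12 PM UTC (Apr 24).
Add 3 hours 43 minutes layover in Seattle → 5:55 PM UTC.
Add 7 hours and 20 minutes leg 3 → 1:15 AM UTC (Apr 25).
Anchorage is UTC−8:00, so local arrival = 1:15 AM − 8:00 = 5:15 PM on Apr 24.

5:15 PM on April 24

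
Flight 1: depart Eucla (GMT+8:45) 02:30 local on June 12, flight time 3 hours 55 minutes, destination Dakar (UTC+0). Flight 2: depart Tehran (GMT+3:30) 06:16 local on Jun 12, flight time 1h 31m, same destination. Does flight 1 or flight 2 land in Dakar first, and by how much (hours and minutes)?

Flight 1 in UTC: 02:30 − 8:45 = 17:45 on Jun 11.
+3 hours 55 minutes → arrive 21:40 UTC on Jun 11.
Flight 2 in UTC: 06:16 − 3:30 = 02:46 on Jun 12.
+1 hour 31 minutes → arrive 04:17 UTC on Jun 12.
Flight 1 lands earlier by 6 hours 37 minutes.

the first, by 6 hours 37 minutes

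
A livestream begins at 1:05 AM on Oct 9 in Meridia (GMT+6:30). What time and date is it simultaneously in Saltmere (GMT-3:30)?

In UTC: 1:05 AM − 6:30 = 6:35 PM on Oct 8.
Saltmere is UTC−3:30: 6:35 PM − 3:30 = 3:05 PM on Oct 8.

3:05 PM on October 8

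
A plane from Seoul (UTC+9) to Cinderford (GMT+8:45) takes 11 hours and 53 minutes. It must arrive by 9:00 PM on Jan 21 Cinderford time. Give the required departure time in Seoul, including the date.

Target arrival in UTC: 9:00 PM − 8:45 = 12:15 PM on Jan 21.
Subtract 11 hours 53 minutes → departure 12:22 AM UTC on Jan 21.
Seoul is UTC+9:00: 12:22 AM + 9:00 = 9:22 AM on Jan 21.

9:22 AM on January 21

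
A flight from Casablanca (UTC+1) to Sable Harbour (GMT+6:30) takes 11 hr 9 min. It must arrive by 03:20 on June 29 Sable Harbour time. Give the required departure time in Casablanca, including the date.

Target arrival in UTC: 03:20 − 6:30 = 20:50 on Jun 28.
Subtract 11 hours and 9 minutes → departure 09:41 UTC on Jun 28.
Casablanca is UTC+1:00: 09:41 + 1:00 = 10:41 on Jun 28.

10:41 on Jun 28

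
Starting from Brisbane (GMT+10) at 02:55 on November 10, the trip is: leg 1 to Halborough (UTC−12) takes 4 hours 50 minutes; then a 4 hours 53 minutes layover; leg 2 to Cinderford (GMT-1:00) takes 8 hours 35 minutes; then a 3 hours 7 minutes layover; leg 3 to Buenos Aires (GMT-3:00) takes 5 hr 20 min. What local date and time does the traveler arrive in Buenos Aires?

Convert departure to UTC: 02:55 − 10:00 = 16:55 UTC on Nov 9.
Add 4 hours 50 minutes leg 1 → 21:45 UTC.
Add 4 hours 53 minutes layover in Halborough → 02:38 UTC (Nov 10).
Add 8 hours and 35 minutes leg 2 → 11:13 UTC.
Add 3 hours and 7 minutes layover in Cinderford → 14:20 UTC.
Add 5 hours and 20 minutes leg 3 → 19:40 UTC.
Buenos Aires is UTC−3:00, so local arrival = 19:40 − 3:00 = 16:40 on Nov 10.

16:40 on November 10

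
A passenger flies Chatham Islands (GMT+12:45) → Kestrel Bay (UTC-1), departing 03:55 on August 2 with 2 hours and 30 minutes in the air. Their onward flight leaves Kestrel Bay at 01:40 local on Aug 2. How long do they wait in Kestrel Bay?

Convert departure to UTC: 03:55 − 12:45 = 15:10 UTC on Aug 1.
Add 2 hours 30 minutes flight time → 17:40 UTC.
Kestrel Bay is UTC−1:00, so local arrival = 17:40 − 1:00 = 16:40 on Aug 1.
Layover = 01:40 − 16:40 (+1 day) = 9 hours.

9 hours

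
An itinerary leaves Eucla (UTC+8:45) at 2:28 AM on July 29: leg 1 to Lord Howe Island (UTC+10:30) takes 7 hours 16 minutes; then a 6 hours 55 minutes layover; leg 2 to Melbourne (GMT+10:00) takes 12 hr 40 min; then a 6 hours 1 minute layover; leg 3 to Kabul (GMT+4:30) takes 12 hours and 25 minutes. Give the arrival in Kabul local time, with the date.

Convert departure to UTC: 2:28 AM − 8:45 = 5:43 PM UTC on Jul 28.
Add 7 hours and 16 minutes leg 1 → 12:59 AM UTC (Jul 29).
Add 6 hours and 55 minutes layover in Lord Howe Island → 7:54 AM UTC.
Add 12 hours 40 minutes leg 2 → 8:34 PM UTC.
Add 6 hours 1 minute layover in Melbourne → 2:35 AM UTC (Jul 30).
Add 12 hours and 25 minutes leg 3 → 3:00 PM UTC.
Kabul is UTC+4:30, so local arrival = 3:00 PM + 4:30 = 7:30 PM on Jul 30.

7:30 PM on July 30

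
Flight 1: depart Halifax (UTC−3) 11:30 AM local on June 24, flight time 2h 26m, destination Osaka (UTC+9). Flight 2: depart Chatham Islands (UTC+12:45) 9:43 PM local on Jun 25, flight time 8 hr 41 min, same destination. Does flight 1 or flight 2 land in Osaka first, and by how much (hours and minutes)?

Flight 1 in UTC: 11:30 AM + 3:00 = 2:30 PM on Jun 24.
+2 hours 26 minutes → arrive 4:56 PM UTC on Jun 24.
Flight 2 in UTC: 9:43 PM − 12:45 = 8:58 AM on Jun 25.
+8 hours 41 minutes → arrive 5:39 PM UTC on Jun 25.
Flight 1 lands earlier by 24 hours 43 minutes.

the first, by 24 hours 43 minutes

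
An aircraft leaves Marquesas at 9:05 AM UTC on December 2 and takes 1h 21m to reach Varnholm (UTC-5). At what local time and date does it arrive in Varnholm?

5:26 AM on December 2

Departure is given in UTC: 9:05 AM on Dec 2.
Add 1 hour 21 minutes → 10:26 AM UTC.
Varnholm is UTC−5:00: 10:26 AM − 5:00 = 5:26 AM on Dec 2.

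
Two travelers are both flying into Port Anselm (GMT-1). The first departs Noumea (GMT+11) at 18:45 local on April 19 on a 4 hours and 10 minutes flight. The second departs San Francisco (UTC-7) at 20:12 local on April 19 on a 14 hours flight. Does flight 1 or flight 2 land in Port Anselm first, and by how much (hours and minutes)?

Flight 1 in UTC: 18:45 − 11:00 = 07:45 on Apr 19.
+4 hours and 10 minutes → arrive 11:55 UTC on Apr 19.
Flight 2 in UTC: 20:12 + 7:00 = 03:12 on Apr 20.
+14 hours → arrive 17:12 UTC on Apr 20.
Flight 1 lands earlier by 29 hours 17 minutes.

the first, by 29 hours 17 minutes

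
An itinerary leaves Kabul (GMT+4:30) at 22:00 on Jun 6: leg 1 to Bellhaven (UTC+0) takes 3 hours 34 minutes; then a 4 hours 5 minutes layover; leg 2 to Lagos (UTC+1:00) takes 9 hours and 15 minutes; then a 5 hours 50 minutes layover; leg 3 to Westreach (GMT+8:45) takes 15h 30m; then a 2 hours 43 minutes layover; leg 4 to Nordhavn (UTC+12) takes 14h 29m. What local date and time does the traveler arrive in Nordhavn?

12:56 on Jun 9

Convert departure to UTC: 22:00 − 4:30 = 17:30 UTC on Jun 6.
Add 3 hours 34 minutes leg 1 → 21:04 UTC.
Add 4 hours 5 minutes layover in Bellhaven → 01:09 UTC (Jun 7).
Add 9 hours and 15 minutes leg 2 → 10:24 UTC.
Add 5 hours 50 minutes layover in Lagos → 16:14 UTC.
Add 15 hours and 30 minutes leg 3 → 07:44 UTC (Jun 8).
Add 2 hours 43 minutes layover in Westreach → 10:27 UTC.
Add 14 hours and 29 minutes leg 4 → 00:56 UTC (Jun 9).
Nordhavn is UTC+12:00, so local arrival = 00:56 + 12:00 = 12:56 on Jun 9.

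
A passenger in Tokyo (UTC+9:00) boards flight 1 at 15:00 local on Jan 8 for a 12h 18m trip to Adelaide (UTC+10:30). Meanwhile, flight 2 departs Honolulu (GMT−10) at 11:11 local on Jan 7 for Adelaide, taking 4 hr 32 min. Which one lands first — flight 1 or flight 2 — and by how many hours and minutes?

Flight 1 in UTC: 15:00 − 9:00 = 06:00 on Jan 8.
+12 hours 18 minutes → arrive 18:18 UTC on Jan 8.
Flight 2 in UTC: 11:11 + 10:00 = 21:11 on Jan 7.
+4 hours 32 minutes → arrive 01:43 UTC on Jan 8.
Flight 2 lands earlier by 16 hours 35 minutes.

the second, by 16 hours 35 minutes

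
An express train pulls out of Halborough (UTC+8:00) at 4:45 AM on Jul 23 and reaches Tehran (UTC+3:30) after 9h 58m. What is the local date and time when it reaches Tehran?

10:13 AM on July 23

Convert departure to UTC: 4:45 AM − 8:00 = 8:45 PM UTC on Jul 22.
Add 9 hours and 58 minutes travel time → 6:43 AM UTC (Jul 23).
Tehran is UTC+3:30, so local arrival = 6:43 AM + 3:30 = 10:13 AM on Jul 23.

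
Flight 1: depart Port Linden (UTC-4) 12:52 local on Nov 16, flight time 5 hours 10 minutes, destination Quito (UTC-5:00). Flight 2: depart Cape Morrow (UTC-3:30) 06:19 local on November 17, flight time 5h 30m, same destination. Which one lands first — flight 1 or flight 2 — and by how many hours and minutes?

the first, by 17 hours 17 minutes

Flight 1 in UTC: 12:52 + 4:00 = 16:52 on Nov 16.
+5 hours and 10 minutes → arrive 22:02 UTC on Nov 16.
Flight 2 in UTC: 06:19 + 3:30 = 09:49 on Nov 17.
+5 hours 30 minutes → arrive 15:19 UTC on Nov 17.
Flight 1 lands earlier by 17 hours 17 minutes.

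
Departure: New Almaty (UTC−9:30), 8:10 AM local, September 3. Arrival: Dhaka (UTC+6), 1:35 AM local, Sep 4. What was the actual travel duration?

1 hour 55 minutes

Departure in UTC: 8:10 AM + 9:30 = 5:40 PM on Sep 3.
Arrival in UTC: 1:35 AM − 6:00 = 7:35 PM on Sep 3.
Elapsed = 7:35 PM − 5:40 PM = 1 hour 55 minutes.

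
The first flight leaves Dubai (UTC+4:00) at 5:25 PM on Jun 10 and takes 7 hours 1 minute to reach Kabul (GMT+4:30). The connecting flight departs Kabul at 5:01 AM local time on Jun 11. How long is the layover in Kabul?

Convert departure to UTC: 5:25 PM − 4:00 = 1:25 PM UTC on Jun 10.
Add 7 hours and 1 minute flight time → 8:26 PM UTC.
Kabul is UTC+4:30, so local arrival = 8:26 PM + 4:30 = 12:56 AM on Jun 11.
Layover = 5:01 AM − 12:56 AM = 4 hours 5 minutes.

4 hours 5 minutes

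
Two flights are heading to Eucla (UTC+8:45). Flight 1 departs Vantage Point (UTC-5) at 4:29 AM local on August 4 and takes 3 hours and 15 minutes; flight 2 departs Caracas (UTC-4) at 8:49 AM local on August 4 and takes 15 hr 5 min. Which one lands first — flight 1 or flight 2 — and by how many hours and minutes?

Flight 1 in UTC: 4:29 AM + 5:00 = 9:29 AM on Aug 4.
+3 hours 15 minutes → arrive 12:44 PM UTC on Aug 4.
Flight 2 in UTC: 8:49 AM + 4:00 = 12:49 PM on Aug 4.
+15 hours and 5 minutes → arrive 3:54 AM UTC on Aug 5.
Flight 1 lands earlier by 15 hours 10 minutes.

the first, by 15 hours 10 minutes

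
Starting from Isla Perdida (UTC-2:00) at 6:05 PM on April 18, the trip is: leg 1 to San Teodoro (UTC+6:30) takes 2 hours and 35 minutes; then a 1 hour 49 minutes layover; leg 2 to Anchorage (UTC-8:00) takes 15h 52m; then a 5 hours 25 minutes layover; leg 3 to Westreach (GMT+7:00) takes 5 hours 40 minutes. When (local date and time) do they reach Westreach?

10:26 AM on April 20

Convert departure to UTC: 6:05 PM + 2:00 = 8:05 PM UTC on Apr 18.
Add 2 hours and 35 minutes leg 1 → 10:40 PM UTC.
Add 1 hour and 49 minutes layover in San Teodoro → 12:29 AM UTC (Apr 19).
Add 15 hours and 52 minutes leg 2 → 4:21 PM UTC.
Add 5 hours and 25 minutes layover in Anchorage → 9:46 PM UTC.
Add 5 hours 40 minutes leg 3 → 3:26 AM UTC (Apr 20).
Westreach is UTC+7:00, so local arrival = 3:26 AM + 7:00 = 10:26 AM on Apr 20.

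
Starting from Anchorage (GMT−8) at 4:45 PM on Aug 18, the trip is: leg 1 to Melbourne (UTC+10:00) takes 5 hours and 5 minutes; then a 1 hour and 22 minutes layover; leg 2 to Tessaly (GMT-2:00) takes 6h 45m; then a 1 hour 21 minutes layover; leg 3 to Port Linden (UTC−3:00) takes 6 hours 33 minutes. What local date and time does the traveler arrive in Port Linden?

6:51 PM on Aug 19

Convert departure to UTC: 4:45 PM + 8:00 = 12:45 AM UTC on Aug 19.
Add 5 hours and 5 minutes leg 1 → 5:50 AM UTC.
Add 1 hour and 22 minutes layover in Melbourne → 7:12 AM UTC.
Add 6 hours and 45 minutes leg 2 → 1:57 PM UTC.
Add 1 hour 21 minutes layover in Tessaly → 3:18 PM UTC.
Add 6 hours and 33 minutes leg 3 → 9:51 PM UTC.
Port Linden is UTC−3:00, so local arrival = 9:51 PM − 3:00 = 6:51 PM on Aug 19.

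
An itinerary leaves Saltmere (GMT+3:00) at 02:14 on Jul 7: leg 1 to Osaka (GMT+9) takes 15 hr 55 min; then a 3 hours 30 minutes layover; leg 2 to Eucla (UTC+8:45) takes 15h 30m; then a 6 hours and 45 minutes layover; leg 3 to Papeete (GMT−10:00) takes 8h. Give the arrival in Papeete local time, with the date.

Convert departure to UTC: 02:14 − 3:00 = 23:14 UTC on Jul 6.
Add 15 hours 55 minutes leg 1 → 15:09 UTC (Jul 7).
Add 3 hours and 30 minutes layover in Osaka → 18:39 UTC.
Add 15 hours and 30 minutes leg 2 → 10:09 UTC (Jul 8).
Add 6 hours 45 minutes layover in Eucla → 16:54 UTC.
Add 8 hours leg 3 → 00:54 UTC (Jul 9).
Papeete is UTC−10:00, so local arrival = 00:54 − 10:00 = 14:54 on Jul 8.

14:54 on July 8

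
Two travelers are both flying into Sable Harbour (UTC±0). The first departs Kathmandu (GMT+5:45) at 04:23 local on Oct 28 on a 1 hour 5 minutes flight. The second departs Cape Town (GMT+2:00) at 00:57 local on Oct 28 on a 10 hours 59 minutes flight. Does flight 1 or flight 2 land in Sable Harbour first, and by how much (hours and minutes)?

the first, by 10 hours 13 minutes

Flight 1 in UTC: 04:23 − 5:45 = 22:38 on Oct 27.
+1 hour and 5 minutes → arrive 23:43 UTC on Oct 27.
Flight 2 in UTC: 00:57 − 2:00 = 22:57 on Oct 27.
+10 hours and 59 minutes → arrive 09:56 UTC on Oct 28.
Flight 1 lands earlier by 10 hours 13 minutes.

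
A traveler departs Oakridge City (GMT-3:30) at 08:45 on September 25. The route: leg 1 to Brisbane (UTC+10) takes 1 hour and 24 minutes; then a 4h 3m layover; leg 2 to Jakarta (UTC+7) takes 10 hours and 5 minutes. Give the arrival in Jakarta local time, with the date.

10:47 on September 26

Convert departure to UTC: 08:45 + 3:30 = 12:15 UTC on Sep 25.
Add 1 hour and 24 minutes leg 1 → 13:39 UTC.
Add 4 hours 3 minutes layover in Brisbane → 17:42 UTC.
Add 10 hours 5 minutes leg 2 → 03:47 UTC (Sep 26).
Jakarta is UTC+7:00, so local arrival = 03:47 + 7:00 = 10:47 on Sep 26.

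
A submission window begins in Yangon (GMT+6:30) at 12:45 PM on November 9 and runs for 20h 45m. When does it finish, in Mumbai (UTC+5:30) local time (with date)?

Convert start to UTC: 12:45 PM − 6:30 = 6:15 AM UTC on Nov 9.
Add 20 hours and 45 minutes duration → 3:00 AM UTC (Nov 10).
Mumbai is UTC+5:30, so local end time = 3:00 AM + 5:30 = 8:30 AM on Nov 10.

8:30 AM on Nov 10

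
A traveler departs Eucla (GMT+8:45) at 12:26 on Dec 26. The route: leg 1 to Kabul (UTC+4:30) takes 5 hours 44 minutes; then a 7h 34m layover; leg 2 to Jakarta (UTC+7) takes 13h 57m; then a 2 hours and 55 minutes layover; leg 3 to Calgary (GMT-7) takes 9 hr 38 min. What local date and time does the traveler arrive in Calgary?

12:29 on December 27

Convert departure to UTC: 12:26 − 8:45 = 03:41 UTC on Dec 26.
Add 5 hours 44 minutes leg 1 → 09:25 UTC.
Add 7 hours and 34 minutes layover in Kabul → 16:59 UTC.
Add 13 hours and 57 minutes leg 2 → 06:56 UTC (Dec 27).
Add 2 hours and 55 minutes layover in Jakarta → 09:51 UTC.
Add 9 hours 38 minutes leg 3 → 19:29 UTC.
Calgary is UTC−7:00, so local arrival = 19:29 − 7:00 = 12:29 on Dec 27.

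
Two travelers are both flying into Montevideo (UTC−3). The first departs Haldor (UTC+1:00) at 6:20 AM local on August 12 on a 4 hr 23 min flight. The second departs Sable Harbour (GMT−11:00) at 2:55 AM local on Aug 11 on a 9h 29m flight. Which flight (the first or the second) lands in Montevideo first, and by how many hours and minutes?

the second, by 10 hours 19 minutes

Flight 1 in UTC: 6:20 AM − 1:00 = 5:20 AM on Aug 12.
+4 hours and 23 minutes → arrive 9:43 AM UTC on Aug 12.
Flight 2 in UTC: 2:55 AM + 11:00 = 1:55 PM on Aug 11.
+9 hours and 29 minutes → arrive 11:24 PM UTC on Aug 11.
Flight 2 lands earlier by 10 hours 19 minutes.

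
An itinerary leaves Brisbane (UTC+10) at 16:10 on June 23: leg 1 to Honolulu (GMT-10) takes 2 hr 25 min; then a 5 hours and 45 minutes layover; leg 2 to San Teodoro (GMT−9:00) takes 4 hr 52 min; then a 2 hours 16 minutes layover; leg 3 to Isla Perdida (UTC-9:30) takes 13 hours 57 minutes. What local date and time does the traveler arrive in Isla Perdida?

Convert departure to UTC: 16:10 − 10:00 = 06:10 UTC on Jun 23.
Add 2 hours 25 minutes leg 1 → 08:35 UTC.
Add 5 hours 45 minutes layover in Honolulu → 14:20 UTC.
Add 4 hours and 52 minutes leg 2 → 19:12 UTC.
Add 2 hours 16 minutes layover in San Teodoro → 21:28 UTC.
Add 13 hours and 57 minutes leg 3 → 11:25 UTC (Jun 24).
Isla Perdida is UTC−9:30, so local arrival = 11:25 − 9:30 = 01:55 on Jun 24.

01:55 on Jun 24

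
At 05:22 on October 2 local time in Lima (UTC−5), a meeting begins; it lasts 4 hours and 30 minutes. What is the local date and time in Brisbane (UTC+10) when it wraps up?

00:52 on October 3

Convert start to UTC: 05:22 + 5:00 = 10:22 UTC on Oct 2.
Add 4 hours 30 minutes duration → 14:52 UTC.
Brisbane is UTC+10:00, so local end time = 14:52 + 10:00 = 00:52 on Oct 3.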